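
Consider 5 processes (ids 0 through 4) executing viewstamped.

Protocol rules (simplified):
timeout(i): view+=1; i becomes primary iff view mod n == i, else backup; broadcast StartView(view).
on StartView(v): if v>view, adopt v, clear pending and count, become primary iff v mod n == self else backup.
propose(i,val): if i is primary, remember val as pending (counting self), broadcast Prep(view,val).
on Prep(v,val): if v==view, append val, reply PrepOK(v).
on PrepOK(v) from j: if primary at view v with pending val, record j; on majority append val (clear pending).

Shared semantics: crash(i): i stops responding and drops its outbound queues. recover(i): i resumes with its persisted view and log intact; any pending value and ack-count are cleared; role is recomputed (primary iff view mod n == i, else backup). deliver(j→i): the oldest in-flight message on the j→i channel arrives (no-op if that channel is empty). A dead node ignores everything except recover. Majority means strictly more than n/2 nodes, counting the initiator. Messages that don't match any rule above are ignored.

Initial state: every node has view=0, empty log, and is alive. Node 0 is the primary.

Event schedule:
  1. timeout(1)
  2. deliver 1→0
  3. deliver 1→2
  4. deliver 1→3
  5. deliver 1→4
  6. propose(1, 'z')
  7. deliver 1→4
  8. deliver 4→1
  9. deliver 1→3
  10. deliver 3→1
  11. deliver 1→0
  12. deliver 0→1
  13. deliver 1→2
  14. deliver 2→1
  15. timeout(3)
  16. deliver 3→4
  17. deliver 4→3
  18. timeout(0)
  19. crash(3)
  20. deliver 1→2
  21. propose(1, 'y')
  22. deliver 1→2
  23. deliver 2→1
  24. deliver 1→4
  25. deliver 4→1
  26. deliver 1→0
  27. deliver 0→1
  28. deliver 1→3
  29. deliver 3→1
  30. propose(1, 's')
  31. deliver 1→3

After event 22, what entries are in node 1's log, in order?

z

step 1 timeout(1): 1={prim,v=1,log=-}
step 2 deliver 1→0: 0={back,v=1,log=-}
step 3 deliver 1→2: 2={back,v=1,log=-}
step 4 deliver 1→3: 3={back,v=1,log=-}
step 5 deliver 1→4: 4={back,v=1,log=-}
step 6 propose(1,'z'): —
step 7 deliver 1→4: 4={back,v=1,log=z}
step 8 deliver 4→1: —
step 9 deliver 1→3: 3={back,v=1,log=z}
step 10 deliver 3→1: 1={prim,v=1,log=z}
step 11 deliver 1→0: 0={back,v=1,log=z}
step 12 deliver 0→1: —
step 13 deliver 1→2: 2={back,v=1,log=z}
step 14 deliver 2→1: —
step 15 timeout(3): 3={back,v=2,log=z}
step 16 deliver 3→4: 4={back,v=2,log=z}
step 17 deliver 4→3: —
step 18 timeout(0): 0={back,v=2,log=z}
step 19 crash(3): 3={✗back,v=2,log=z}
step 20 deliver 1→2: —
step 21 propose(1,'y'): —
step 22 deliver 1→2: 2={back,v=1,log=z,y}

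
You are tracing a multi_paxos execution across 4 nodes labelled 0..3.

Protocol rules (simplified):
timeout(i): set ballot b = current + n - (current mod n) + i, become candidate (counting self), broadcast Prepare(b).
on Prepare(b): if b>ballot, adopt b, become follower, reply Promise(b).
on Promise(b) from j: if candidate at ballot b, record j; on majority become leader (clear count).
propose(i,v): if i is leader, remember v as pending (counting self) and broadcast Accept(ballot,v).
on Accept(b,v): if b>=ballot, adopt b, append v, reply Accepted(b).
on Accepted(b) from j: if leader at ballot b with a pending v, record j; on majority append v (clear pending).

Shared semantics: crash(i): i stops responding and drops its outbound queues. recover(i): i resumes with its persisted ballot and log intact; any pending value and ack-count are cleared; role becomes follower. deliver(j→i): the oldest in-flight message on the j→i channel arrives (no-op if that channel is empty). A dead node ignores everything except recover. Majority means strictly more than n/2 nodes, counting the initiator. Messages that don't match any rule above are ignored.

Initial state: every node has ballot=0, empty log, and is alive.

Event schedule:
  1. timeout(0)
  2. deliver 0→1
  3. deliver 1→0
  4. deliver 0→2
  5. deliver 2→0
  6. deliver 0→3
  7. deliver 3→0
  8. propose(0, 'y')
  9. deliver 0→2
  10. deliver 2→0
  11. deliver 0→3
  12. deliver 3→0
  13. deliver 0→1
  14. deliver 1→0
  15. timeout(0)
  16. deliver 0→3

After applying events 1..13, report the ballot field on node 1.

4

1. timeout(0):  <0:cand b4 ->
2. deliver 0→1:  <1:foll b4 ->
3. deliver 1→0:  nop
4. deliver 0→2:  <2:foll b4 ->
5. deliver 2→0:  <0:lead b4 ->
6. deliver 0→3:  <3:foll b4 ->
7. deliver 3→0:  nop
8. propose(0,'y'):  nop
9. deliver 0→2:  <2:foll b4 y>
10. deliver 2→0:  nop
11. deliver 0→3:  <3:foll b4 y>
12. deliver 3→0:  <0:lead b4 y>
13. deliver 0→1:  <1:foll b4 y>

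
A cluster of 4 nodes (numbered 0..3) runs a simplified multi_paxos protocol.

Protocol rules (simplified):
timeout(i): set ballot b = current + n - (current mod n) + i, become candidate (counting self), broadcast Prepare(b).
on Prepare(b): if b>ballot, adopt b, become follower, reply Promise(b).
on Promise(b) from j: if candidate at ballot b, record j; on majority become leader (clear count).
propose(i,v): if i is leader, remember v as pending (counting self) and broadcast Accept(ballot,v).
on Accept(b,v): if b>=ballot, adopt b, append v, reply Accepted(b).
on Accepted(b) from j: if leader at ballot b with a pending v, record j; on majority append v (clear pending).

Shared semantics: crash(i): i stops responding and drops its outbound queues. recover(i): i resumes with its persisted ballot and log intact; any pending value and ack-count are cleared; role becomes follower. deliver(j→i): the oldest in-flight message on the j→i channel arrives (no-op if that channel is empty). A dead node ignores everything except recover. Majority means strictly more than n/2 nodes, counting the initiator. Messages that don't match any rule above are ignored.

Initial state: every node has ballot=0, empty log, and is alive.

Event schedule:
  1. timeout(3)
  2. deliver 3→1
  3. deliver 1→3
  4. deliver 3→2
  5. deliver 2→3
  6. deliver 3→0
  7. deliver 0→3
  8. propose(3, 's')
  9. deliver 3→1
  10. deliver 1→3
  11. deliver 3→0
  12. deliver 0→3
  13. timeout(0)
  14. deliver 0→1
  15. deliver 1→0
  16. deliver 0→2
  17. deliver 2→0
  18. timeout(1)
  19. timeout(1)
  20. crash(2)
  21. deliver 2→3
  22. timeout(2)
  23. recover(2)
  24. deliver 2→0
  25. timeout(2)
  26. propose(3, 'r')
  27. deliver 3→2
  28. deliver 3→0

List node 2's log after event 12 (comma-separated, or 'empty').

empty

step 1 timeout(3): 3={cand,b=7,log=-}
step 2 deliver 3→1: 1={foll,b=7,log=-}
step 3 deliver 1→3: —
step 4 deliver 3→2: 2={foll,b=7,log=-}
step 5 deliver 2→3: 3={lead,b=7,log=-}
step 6 deliver 3→0: 0={foll,b=7,log=-}
step 7 deliver 0→3: —
step 8 propose(3,'s'): —
step 9 deliver 3→1: 1={foll,b=7,log=s}
step 10 deliver 1→3: —
step 11 deliver 3→0: 0={foll,b=7,log=s}
step 12 deliver 0→3: 3={lead,b=7,log=s}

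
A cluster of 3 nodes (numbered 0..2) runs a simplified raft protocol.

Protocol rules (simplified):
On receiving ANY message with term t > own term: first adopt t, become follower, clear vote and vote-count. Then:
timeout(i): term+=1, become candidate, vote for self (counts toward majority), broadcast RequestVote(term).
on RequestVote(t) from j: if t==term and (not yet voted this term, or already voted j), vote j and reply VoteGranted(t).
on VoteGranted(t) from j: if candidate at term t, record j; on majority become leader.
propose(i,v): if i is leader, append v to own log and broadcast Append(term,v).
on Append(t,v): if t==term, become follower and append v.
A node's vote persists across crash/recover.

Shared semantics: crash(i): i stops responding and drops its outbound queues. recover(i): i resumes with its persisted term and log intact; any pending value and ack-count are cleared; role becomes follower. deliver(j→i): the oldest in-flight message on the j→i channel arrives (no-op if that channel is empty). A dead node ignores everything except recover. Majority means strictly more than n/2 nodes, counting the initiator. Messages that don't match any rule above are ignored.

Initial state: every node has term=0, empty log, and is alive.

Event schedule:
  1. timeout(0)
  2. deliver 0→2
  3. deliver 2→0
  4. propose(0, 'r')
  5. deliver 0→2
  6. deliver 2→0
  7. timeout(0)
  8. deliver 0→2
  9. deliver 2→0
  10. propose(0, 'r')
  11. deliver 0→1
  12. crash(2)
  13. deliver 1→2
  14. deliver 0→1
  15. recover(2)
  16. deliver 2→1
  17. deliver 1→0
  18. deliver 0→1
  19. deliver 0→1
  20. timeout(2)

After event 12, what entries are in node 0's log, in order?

after 1 — timeout(0): n0:cand/t1/[-]
after 2 — deliver 0→2: n2:foll/t1/[-]
after 3 — deliver 2→0: n0:lead/t1/[-]
after 4 — propose(0,'r'): n0:lead/t1/[r]
after 5 — deliver 0→2: n2:foll/t1/[r]
after 6 — deliver 2→0: ·
after 7 — timeout(0): n0:cand/t2/[r]
after 8 — deliver 0→2: n2:foll/t2/[r]
after 9 — deliver 2→0: n0:lead/t2/[r]
after 10 — propose(0,'r'): n0:lead/t2/[r,r]
after 11 — deliver 0→1: n1:foll/t1/[-]
after 12 — crash(2): n2:✗foll/t2/[r]

r,r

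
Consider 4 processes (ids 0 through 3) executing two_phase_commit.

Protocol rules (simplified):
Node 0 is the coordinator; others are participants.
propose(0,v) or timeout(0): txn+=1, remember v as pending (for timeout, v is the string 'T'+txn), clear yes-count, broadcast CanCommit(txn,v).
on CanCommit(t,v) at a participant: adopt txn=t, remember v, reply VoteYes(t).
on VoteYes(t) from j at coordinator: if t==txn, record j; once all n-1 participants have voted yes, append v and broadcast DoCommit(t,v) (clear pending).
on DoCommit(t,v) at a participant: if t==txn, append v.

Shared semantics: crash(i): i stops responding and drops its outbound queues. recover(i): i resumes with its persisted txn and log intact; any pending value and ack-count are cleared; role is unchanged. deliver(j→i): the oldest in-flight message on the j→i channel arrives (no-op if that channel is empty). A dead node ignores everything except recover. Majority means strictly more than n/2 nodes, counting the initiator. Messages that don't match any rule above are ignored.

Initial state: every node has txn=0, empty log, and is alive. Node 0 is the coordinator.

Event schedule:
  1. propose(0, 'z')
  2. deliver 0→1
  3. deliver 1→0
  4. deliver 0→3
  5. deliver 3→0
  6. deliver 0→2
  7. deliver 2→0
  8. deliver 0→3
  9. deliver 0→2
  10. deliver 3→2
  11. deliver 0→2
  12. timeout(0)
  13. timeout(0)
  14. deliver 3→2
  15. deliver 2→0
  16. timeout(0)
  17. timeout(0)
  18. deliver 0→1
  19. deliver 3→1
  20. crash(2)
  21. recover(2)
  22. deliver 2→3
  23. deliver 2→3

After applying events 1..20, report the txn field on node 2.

1

1. propose(0,'z'):  <0:coor t1 ->
2. deliver 0→1:  <1:part t1 ->
3. deliver 1→0:  nop
4. deliver 0→3:  <3:part t1 ->
5. deliver 3→0:  nop
6. deliver 0→2:  <2:part t1 ->
7. deliver 2→0:  <0:coor t1 z>
8. deliver 0→3:  <3:part t1 z>
9. deliver 0→2:  <2:part t1 z>
10. deliver 3→2:  nop
11. deliver 0→2:  nop
12. timeout(0):  <0:coor t2 z>
13. timeout(0):  <0:coor t3 z>
14. deliver 3→2:  nop
15. deliver 2→0:  nop
16. timeout(0):  <0:coor t4 z>
17. timeout(0):  <0:coor t5 z>
18. deliver 0→1:  <1:part t1 z>
19. deliver 3→1:  nop
20. crash(2):  <2:✗part t1 z>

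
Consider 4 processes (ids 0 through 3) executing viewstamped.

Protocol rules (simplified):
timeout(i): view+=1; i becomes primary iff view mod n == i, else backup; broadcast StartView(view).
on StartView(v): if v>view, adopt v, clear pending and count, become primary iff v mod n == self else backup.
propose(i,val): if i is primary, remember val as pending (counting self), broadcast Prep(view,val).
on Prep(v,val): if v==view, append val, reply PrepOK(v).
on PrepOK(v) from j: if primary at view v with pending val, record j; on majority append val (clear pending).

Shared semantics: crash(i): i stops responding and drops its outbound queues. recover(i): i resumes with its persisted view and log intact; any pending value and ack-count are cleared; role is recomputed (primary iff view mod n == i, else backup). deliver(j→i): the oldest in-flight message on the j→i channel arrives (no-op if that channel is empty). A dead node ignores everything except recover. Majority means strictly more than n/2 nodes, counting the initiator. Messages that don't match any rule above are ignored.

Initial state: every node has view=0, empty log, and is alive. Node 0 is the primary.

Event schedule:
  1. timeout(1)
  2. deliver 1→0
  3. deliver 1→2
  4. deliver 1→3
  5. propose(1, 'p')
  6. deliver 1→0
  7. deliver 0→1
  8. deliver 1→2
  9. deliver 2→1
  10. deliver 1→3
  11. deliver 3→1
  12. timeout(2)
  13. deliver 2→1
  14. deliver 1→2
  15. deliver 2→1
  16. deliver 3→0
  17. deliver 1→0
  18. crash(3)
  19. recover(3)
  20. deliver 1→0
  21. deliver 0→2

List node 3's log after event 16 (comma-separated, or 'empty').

[1] timeout(1) → N1(prim v1 [-])
[2] deliver 1→0 → N0(back v1 [-])
[3] deliver 1→2 → N2(back v1 [-])
[4] deliver 1→3 → N3(back v1 [-])
[5] propose(1,'p') → ∅
[6] deliver 1→0 → N0(back v1 [p])
[7] deliver 0→1 → ∅
[8] deliver 1→2 → N2(back v1 [p])
[9] deliver 2→1 → N1(prim v1 [p])
[10] deliver 1→3 → N3(back v1 [p])
[11] deliver 3→1 → ∅
[12] timeout(2) → N2(prim v2 [p])
[13] deliver 2→1 → N1(back v2 [p])
[14] deliver 1→2 → ∅
[15] deliver 2→1 → ∅
[16] deliver 3→0 → ∅

p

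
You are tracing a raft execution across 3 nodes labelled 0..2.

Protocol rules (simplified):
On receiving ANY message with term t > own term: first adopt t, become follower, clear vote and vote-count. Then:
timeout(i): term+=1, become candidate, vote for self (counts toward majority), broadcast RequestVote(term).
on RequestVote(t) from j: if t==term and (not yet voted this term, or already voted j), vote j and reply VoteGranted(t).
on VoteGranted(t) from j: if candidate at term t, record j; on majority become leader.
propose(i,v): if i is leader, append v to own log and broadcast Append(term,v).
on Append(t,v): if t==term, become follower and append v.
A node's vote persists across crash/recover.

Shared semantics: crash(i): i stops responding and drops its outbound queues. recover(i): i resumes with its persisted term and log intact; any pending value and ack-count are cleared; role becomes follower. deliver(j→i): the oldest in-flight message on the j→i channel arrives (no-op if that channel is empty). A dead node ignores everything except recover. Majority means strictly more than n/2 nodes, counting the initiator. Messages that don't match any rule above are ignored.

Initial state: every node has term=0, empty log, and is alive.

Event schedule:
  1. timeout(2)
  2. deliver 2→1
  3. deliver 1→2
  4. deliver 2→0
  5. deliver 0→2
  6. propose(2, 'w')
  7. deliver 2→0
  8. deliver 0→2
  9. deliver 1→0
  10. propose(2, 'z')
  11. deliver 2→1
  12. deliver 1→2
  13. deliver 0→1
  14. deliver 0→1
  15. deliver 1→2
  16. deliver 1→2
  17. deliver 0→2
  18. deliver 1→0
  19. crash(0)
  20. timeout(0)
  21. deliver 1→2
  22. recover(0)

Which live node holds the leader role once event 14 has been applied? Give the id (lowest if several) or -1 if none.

2

[1] timeout(2) → N2(cand t1 [-])
[2] deliver 2→1 → N1(foll t1 [-])
[3] deliver 1→2 → N2(lead t1 [-])
[4] deliver 2→0 → N0(foll t1 [-])
[5] deliver 0→2 → ∅
[6] propose(2,'w') → N2(lead t1 [w])
[7] deliver 2→0 → N0(foll t1 [w])
[8] deliver 0→2 → ∅
[9] deliver 1→0 → ∅
[10] propose(2,'z') → N2(lead t1 [w,z])
[11] deliver 2→1 → N1(foll t1 [w])
[12] deliver 1→2 → ∅
[13] deliver 0→1 → ∅
[14] deliver 0→1 → ∅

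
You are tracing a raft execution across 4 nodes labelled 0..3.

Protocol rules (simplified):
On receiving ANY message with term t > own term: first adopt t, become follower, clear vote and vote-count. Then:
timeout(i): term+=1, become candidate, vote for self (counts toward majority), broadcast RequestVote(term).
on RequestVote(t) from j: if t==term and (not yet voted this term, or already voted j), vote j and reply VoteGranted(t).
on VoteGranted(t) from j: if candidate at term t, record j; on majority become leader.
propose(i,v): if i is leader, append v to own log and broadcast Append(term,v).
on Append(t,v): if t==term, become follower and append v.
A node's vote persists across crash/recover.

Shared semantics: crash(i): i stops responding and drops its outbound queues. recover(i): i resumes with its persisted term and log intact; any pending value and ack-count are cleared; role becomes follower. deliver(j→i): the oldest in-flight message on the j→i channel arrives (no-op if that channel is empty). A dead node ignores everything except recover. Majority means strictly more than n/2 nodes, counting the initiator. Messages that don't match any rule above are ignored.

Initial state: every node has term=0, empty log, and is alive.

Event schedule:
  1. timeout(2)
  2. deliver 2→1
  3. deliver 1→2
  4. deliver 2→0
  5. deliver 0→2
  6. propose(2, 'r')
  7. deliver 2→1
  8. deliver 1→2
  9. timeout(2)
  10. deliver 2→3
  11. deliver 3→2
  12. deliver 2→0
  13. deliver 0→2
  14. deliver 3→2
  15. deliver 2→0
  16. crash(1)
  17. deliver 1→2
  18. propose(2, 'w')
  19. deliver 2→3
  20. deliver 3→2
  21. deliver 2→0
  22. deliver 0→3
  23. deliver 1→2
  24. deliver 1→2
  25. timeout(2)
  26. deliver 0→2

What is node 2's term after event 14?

2

1. timeout(2):  <2:cand t1 ->
2. deliver 2→1:  <1:foll t1 ->
3. deliver 1→2:  nop
4. deliver 2→0:  <0:foll t1 ->
5. deliver 0→2:  <2:lead t1 ->
6. propose(2,'r'):  <2:lead t1 r>
7. deliver 2→1:  <1:foll t1 r>
8. deliver 1→2:  nop
9. timeout(2):  <2:cand t2 r>
10. deliver 2→3:  <3:foll t1 ->
11. deliver 3→2:  nop
12. deliver 2→0:  <0:foll t1 r>
13. deliver 0→2:  nop
14. deliver 3→2:  nop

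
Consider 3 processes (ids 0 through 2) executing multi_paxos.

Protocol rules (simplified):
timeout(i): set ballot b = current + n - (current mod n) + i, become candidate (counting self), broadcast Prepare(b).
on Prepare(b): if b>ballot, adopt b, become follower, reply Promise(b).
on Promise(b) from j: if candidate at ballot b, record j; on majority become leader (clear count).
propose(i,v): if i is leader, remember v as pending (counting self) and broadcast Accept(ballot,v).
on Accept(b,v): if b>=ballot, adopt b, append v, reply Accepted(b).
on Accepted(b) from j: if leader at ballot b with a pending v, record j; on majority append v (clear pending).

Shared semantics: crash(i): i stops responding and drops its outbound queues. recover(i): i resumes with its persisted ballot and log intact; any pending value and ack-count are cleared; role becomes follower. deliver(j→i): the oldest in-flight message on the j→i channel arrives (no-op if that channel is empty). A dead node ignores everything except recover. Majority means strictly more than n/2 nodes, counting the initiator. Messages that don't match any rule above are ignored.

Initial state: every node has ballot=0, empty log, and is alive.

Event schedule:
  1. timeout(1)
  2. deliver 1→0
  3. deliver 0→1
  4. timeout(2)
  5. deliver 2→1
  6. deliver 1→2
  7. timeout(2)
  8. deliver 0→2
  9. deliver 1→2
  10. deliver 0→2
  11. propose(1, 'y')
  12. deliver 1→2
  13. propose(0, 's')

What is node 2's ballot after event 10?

e1 timeout(1): 1[cand,b=4,-]
e2 deliver 1→0: 0[foll,b=4,-]
e3 deliver 0→1: 1[lead,b=4,-]
e4 timeout(2): 2[cand,b=5,-]
e5 deliver 2→1: 1[foll,b=5,-]
e6 deliver 1→2: ·
e7 timeout(2): 2[cand,b=8,-]
e8 deliver 0→2: ·
e9 deliver 1→2: ·
e10 deliver 0→2: ·

8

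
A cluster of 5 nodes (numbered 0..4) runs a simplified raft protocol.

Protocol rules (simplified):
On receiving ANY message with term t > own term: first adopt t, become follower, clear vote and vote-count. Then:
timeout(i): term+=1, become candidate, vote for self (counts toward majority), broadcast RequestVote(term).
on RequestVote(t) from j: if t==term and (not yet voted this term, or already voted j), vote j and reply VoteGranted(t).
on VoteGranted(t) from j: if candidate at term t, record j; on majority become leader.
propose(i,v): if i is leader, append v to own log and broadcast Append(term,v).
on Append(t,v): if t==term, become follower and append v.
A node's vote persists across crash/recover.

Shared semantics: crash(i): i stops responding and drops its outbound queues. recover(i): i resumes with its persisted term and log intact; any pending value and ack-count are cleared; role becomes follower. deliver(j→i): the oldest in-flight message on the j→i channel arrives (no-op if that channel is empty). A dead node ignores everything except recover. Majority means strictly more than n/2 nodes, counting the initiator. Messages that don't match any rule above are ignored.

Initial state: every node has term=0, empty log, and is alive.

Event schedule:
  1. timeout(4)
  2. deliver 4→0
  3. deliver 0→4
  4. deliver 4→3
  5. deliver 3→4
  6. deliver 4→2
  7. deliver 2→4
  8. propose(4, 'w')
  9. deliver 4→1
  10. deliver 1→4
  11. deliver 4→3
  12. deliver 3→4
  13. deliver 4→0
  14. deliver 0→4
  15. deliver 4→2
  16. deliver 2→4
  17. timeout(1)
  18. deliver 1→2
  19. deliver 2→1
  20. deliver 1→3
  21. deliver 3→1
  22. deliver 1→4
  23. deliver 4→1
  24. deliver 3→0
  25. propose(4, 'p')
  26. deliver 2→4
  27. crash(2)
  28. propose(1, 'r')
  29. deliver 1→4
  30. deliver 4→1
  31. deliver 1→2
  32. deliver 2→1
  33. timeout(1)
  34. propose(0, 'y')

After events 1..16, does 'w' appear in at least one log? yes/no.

e1 timeout(4): 4[cand,t=1,-]
e2 deliver 4→0: 0[foll,t=1,-]
e3 deliver 0→4: ·
e4 deliver 4→3: 3[foll,t=1,-]
e5 deliver 3→4: 4[lead,t=1,-]
e6 deliver 4→2: 2[foll,t=1,-]
e7 deliver 2→4: ·
e8 propose(4,'w'): 4[lead,t=1,w]
e9 deliver 4→1: 1[foll,t=1,-]
e10 deliver 1→4: ·
e11 deliver 4→3: 3[foll,t=1,w]
e12 deliver 3→4: ·
e13 deliver 4→0: 0[foll,t=1,w]
e14 deliver 0→4: ·
e15 deliver 4→2: 2[foll,t=1,w]
e16 deliver 2→4: ·

yes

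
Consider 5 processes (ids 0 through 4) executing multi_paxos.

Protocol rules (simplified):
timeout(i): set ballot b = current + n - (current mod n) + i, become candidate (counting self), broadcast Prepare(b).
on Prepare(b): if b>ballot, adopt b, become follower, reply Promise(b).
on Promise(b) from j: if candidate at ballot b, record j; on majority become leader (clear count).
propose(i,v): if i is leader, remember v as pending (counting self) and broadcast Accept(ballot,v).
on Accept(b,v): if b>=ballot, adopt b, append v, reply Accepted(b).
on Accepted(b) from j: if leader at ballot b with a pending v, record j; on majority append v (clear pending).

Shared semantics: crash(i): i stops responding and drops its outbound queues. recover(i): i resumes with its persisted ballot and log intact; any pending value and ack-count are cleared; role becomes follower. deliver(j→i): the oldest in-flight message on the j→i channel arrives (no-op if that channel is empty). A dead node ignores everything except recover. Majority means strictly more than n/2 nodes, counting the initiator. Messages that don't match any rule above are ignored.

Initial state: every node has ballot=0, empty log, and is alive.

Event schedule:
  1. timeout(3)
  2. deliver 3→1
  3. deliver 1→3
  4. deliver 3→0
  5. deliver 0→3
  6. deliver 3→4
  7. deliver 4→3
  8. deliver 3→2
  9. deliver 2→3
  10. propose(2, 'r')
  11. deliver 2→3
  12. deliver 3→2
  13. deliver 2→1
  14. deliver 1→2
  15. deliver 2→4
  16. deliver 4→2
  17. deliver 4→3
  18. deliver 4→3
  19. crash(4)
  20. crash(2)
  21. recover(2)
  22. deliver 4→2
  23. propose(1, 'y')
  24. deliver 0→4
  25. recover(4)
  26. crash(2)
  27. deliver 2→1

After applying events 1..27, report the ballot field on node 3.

after 1 — timeout(3): n3:cand/b8/[-]
after 2 — deliver 3→1: n1:foll/b8/[-]
after 3 — deliver 1→3: ·
after 4 — deliver 3→0: n0:foll/b8/[-]
after 5 — deliver 0→3: n3:lead/b8/[-]
after 6 — deliver 3→4: n4:foll/b8/[-]
after 7 — deliver 4→3: ·
after 8 — deliver 3→2: n2:foll/b8/[-]
after 9 — deliver 2→3: ·
after 10 — propose(2,'r'): ·
after 11 — deliver 2→3: ·
after 12 — deliver 3→2: ·
after 13 — deliver 2→1: ·
after 14 — deliver 1→2: ·
after 15 — deliver 2→4: ·
after 16 — deliver 4→2: ·
after 17 — deliver 4→3: ·
after 18 — deliver 4→3: ·
after 19 — crash(4): n4:✗foll/b8/[-]
after 20 — crash(2): n2:✗foll/b8/[-]
after 21 — recover(2): n2:foll/b8/[-]
after 22 — deliver 4→2: ·
after 23 — propose(1,'y'): ·
after 24 — deliver 0→4: ·
after 25 — recover(4): n4:foll/b8/[-]
after 26 — crash(2): n2:✗foll/b8/[-]
after 27 — deliver 2→1: ·

8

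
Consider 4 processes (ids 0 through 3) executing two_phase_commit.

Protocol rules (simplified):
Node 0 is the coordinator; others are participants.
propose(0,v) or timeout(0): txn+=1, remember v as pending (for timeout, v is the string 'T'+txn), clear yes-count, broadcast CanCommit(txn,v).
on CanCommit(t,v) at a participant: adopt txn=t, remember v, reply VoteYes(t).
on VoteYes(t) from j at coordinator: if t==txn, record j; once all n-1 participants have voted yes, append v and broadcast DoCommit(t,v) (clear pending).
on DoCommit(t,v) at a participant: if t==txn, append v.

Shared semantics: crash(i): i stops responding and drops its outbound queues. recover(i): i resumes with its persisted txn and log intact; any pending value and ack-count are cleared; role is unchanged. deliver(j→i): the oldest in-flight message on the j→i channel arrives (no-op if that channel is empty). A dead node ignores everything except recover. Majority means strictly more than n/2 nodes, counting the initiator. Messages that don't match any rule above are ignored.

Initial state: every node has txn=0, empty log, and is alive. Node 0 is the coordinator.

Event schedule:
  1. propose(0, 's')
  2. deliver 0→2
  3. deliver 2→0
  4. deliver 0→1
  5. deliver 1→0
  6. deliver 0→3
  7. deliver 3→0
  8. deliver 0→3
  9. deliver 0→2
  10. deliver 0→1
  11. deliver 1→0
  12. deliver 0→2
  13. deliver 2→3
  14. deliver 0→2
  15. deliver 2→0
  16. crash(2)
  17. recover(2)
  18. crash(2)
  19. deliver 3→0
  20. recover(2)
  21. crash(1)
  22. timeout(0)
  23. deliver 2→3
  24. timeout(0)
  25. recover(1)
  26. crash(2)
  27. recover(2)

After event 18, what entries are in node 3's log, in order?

1. propose(0,'s'):  <0:coor t1 ->
2. deliver 0→2:  <2:part t1 ->
3. deliver 2→0:  nop
4. deliver 0→1:  <1:part t1 ->
5. deliver 1→0:  nop
6. deliver 0→3:  <3:part t1 ->
7. deliver 3→0:  <0:coor t1 s>
8. deliver 0→3:  <3:part t1 s>
9. deliver 0→2:  <2:part t1 s>
10. deliver 0→1:  <1:part t1 s>
11. deliver 1→0:  nop
12. deliver 0→2:  nop
13. deliver 2→3:  nop
14. deliver 0→2:  nop
15. deliver 2→0:  nop
16. crash(2):  <2:✗part t1 s>
17. recover(2):  <2:part t1 s>
18. crash(2):  <2:✗part t1 s>

s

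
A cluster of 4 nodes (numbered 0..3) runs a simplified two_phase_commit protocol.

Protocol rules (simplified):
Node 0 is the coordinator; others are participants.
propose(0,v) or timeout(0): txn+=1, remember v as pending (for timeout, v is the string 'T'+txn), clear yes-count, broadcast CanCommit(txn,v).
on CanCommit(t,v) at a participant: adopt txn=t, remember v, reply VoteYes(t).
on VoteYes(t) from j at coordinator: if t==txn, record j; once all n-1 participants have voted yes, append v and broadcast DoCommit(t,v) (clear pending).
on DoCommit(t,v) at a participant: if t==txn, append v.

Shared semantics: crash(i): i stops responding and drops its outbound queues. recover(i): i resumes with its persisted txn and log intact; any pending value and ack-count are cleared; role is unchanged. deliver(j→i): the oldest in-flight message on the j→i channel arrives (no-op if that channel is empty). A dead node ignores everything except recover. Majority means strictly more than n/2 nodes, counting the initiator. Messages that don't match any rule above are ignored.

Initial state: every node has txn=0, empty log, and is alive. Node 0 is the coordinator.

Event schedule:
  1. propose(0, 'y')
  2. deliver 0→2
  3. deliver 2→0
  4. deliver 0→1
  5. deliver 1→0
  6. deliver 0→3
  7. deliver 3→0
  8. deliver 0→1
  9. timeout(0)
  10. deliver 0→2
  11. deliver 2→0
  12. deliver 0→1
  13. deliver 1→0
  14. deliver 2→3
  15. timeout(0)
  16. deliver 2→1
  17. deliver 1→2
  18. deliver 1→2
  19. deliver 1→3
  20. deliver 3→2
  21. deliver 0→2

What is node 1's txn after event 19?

1. propose(0,'y'):  <0:coor t1 ->
2. deliver 0→2:  <2:part t1 ->
3. deliver 2→0:  nop
4. deliver 0→1:  <1:part t1 ->
5. deliver 1→0:  nop
6. deliver 0→3:  <3:part t1 ->
7. deliver 3→0:  <0:coor t1 y>
8. deliver 0→1:  <1:part t1 y>
9. timeout(0):  <0:coor t2 y>
10. deliver 0→2:  <2:part t1 y>
11. deliver 2→0:  nop
12. deliver 0→1:  <1:part t2 y>
13. deliver 1→0:  nop
14. deliver 2→3:  nop
15. timeout(0):  <0:coor t3 y>
16. deliver 2→1:  nop
17. deliver 1→2:  nop
18. deliver 1→2:  nop
19. deliver 1→3:  nop

2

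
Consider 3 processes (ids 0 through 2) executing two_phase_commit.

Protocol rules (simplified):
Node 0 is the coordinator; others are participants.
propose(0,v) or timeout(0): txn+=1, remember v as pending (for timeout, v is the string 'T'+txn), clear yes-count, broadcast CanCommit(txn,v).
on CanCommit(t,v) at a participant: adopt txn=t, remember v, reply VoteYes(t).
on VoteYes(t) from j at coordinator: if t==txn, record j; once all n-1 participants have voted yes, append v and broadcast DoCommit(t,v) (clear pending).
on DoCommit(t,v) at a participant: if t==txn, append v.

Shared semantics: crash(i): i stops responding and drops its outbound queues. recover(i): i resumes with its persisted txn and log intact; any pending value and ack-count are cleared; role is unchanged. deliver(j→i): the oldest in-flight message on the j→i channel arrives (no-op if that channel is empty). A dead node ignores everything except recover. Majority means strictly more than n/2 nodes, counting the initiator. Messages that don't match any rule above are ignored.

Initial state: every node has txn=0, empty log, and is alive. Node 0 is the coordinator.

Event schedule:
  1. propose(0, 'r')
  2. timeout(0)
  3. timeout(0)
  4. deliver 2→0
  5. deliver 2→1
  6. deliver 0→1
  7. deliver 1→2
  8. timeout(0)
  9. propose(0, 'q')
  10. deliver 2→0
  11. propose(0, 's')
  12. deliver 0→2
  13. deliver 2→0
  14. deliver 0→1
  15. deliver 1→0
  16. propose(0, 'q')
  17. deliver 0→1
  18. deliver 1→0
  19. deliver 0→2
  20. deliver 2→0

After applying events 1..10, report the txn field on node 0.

5

1. propose(0,'r'):  <0:coor t1 ->
2. timeout(0):  <0:coor t2 ->
3. timeout(0):  <0:coor t3 ->
4. deliver 2→0:  nop
5. deliver 2→1:  nop
6. deliver 0→1:  <1:part t1 ->
7. deliver 1→2:  nop
8. timeout(0):  <0:coor t4 ->
9. propose(0,'q'):  <0:coor t5 ->
10. deliver 2→0:  nop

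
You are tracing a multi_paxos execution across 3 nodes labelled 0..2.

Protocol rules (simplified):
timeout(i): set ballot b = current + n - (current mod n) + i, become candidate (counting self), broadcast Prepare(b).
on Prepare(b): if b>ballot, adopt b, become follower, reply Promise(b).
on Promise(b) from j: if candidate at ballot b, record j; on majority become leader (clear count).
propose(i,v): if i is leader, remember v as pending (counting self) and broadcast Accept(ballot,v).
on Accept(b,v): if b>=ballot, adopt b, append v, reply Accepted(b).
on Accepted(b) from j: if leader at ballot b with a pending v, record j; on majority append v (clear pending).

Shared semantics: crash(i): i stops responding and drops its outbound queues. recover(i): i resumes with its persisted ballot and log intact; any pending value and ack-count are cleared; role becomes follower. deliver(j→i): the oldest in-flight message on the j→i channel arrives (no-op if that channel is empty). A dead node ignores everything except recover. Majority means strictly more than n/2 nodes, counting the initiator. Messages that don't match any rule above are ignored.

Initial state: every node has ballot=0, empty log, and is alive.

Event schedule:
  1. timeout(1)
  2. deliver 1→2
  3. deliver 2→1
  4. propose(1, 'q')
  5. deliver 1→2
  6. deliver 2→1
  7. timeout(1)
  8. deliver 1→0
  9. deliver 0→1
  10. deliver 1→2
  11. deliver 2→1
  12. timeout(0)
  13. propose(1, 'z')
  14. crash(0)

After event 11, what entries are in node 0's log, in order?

empty

[1] timeout(1) → N1(cand b4 [-])
[2] deliver 1→2 → N2(foll b4 [-])
[3] deliver 2→1 → N1(lead b4 [-])
[4] propose(1,'q') → ∅
[5] deliver 1→2 → N2(foll b4 [q])
[6] deliver 2→1 → N1(lead b4 [q])
[7] timeout(1) → N1(cand b7 [q])
[8] deliver 1→0 → N0(foll b4 [-])
[9] deliver 0→1 → ∅
[10] deliver 1→2 → N2(foll b7 [q])
[11] deliver 2→1 → N1(lead b7 [q])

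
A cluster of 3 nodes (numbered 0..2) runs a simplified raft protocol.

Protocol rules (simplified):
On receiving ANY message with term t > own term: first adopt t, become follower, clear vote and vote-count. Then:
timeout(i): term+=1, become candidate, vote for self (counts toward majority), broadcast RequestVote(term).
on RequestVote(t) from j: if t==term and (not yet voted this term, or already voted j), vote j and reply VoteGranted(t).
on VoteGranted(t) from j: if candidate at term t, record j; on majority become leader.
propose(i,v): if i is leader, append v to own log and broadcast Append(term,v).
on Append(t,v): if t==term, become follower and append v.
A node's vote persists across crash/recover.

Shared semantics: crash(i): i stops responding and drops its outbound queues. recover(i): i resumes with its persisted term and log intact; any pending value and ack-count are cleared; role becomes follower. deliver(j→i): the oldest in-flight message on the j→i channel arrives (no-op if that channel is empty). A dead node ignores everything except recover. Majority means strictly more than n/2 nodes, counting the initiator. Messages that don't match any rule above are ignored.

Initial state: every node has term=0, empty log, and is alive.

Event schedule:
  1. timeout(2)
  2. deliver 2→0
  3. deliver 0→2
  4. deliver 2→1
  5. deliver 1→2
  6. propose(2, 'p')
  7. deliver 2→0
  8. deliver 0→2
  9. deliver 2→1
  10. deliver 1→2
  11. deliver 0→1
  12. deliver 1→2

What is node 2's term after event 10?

1

e1 timeout(2): 2[cand,t=1,-]
e2 deliver 2→0: 0[foll,t=1,-]
e3 deliver 0→2: 2[lead,t=1,-]
e4 deliver 2→1: 1[foll,t=1,-]
e5 deliver 1→2: ·
e6 propose(2,'p'): 2[lead,t=1,p]
e7 deliver 2→0: 0[foll,t=1,p]
e8 deliver 0→2: ·
e9 deliver 2→1: 1[foll,t=1,p]
e10 deliver 1→2: ·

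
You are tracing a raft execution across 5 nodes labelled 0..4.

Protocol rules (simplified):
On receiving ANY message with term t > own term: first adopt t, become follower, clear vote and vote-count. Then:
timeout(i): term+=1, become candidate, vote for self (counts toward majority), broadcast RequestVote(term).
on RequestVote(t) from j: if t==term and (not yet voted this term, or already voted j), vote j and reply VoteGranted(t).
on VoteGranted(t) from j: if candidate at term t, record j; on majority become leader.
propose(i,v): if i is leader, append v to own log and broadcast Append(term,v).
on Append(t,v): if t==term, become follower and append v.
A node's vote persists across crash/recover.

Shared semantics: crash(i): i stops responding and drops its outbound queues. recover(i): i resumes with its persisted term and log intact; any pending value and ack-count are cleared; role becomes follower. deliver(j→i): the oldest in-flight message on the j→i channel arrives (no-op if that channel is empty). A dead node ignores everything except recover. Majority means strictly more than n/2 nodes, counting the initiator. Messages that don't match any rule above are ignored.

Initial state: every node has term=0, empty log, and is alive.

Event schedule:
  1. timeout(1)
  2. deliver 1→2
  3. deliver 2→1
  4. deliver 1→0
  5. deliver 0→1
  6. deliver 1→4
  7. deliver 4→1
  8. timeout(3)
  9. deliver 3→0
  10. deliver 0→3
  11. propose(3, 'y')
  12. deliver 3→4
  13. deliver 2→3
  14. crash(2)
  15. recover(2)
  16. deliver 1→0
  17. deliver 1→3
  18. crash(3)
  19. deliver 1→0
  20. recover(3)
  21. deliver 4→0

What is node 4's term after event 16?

e1 timeout(1): 1[cand,t=1,-]
e2 deliver 1→2: 2[foll,t=1,-]
e3 deliver 2→1: ·
e4 deliver 1→0: 0[foll,t=1,-]
e5 deliver 0→1: 1[lead,t=1,-]
e6 deliver 1→4: 4[foll,t=1,-]
e7 deliver 4→1: ·
e8 timeout(3): 3[cand,t=1,-]
e9 deliver 3→0: ·
e10 deliver 0→3: ·
e11 propose(3,'y'): ·
e12 deliver 3→4: ·
e13 deliver 2→3: ·
e14 crash(2): 2[✗foll,t=1,-]
e15 recover(2): 2[foll,t=1,-]
e16 deliver 1→0: ·

1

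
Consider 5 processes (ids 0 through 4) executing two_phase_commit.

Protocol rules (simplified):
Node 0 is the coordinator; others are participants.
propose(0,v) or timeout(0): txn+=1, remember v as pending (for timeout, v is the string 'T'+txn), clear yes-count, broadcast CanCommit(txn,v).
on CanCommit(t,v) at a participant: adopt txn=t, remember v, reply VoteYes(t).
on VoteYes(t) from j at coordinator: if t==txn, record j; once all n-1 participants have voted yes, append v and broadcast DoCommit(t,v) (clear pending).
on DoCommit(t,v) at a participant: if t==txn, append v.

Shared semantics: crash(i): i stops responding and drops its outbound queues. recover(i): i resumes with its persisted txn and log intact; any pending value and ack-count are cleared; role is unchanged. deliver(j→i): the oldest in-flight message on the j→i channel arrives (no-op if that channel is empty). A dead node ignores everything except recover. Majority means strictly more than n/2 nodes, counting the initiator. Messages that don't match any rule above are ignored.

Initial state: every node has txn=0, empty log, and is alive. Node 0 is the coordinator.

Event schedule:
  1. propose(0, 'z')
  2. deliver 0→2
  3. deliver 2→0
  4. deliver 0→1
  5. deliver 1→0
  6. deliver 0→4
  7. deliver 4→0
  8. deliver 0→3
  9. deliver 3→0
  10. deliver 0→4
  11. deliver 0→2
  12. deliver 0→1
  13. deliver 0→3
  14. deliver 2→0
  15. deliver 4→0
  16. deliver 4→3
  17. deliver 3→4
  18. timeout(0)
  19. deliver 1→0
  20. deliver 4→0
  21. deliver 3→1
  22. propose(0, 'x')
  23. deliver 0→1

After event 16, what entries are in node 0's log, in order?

z

1. propose(0,'z'):  <0:coor t1 ->
2. deliver 0→2:  <2:part t1 ->
3. deliver 2→0:  nop
4. deliver 0→1:  <1:part t1 ->
5. deliver 1→0:  nop
6. deliver 0→4:  <4:part t1 ->
7. deliver 4→0:  nop
8. deliver 0→3:  <3:part t1 ->
9. deliver 3→0:  <0:coor t1 z>
10. deliver 0→4:  <4:part t1 z>
11. deliver 0→2:  <2:part t1 z>
12. deliver 0→1:  <1:part t1 z>
13. deliver 0→3:  <3:part t1 z>
14. deliver 2→0:  nop
15. deliver 4→0:  nop
16. deliver 4→3:  nop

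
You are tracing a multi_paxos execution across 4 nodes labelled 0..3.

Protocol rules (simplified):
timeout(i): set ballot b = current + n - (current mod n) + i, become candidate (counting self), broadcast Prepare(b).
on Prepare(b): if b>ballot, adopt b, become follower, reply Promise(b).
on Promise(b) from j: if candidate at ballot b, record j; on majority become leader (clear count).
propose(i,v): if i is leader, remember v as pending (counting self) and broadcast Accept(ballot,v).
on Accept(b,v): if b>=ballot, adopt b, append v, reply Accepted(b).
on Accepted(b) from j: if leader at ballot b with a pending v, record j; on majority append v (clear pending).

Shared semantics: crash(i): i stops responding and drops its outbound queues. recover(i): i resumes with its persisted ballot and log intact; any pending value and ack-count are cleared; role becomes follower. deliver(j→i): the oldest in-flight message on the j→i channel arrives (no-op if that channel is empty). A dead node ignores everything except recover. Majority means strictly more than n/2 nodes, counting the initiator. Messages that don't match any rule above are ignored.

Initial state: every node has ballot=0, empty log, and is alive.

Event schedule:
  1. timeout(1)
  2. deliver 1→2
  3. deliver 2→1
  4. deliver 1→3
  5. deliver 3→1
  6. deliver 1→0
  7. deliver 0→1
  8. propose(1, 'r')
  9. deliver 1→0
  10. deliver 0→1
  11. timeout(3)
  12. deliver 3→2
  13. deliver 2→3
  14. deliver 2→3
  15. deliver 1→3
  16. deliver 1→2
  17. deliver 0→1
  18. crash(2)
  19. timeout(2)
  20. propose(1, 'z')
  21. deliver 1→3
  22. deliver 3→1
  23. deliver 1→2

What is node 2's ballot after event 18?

11

after 1 — timeout(1): n1:cand/b5/[-]
after 2 — deliver 1→2: n2:foll/b5/[-]
after 3 — deliver 2→1: ·
after 4 — deliver 1→3: n3:foll/b5/[-]
after 5 — deliver 3→1: n1:lead/b5/[-]
after 6 — deliver 1→0: n0:foll/b5/[-]
after 7 — deliver 0→1: ·
after 8 — propose(1,'r'): ·
after 9 — deliver 1→0: n0:foll/b5/[r]
after 10 — deliver 0→1: ·
after 11 — timeout(3): n3:cand/b11/[-]
after 12 — deliver 3→2: n2:foll/b11/[-]
after 13 — deliver 2→3: ·
after 14 — deliver 2→3: ·
after 15 — deliver 1→3: ·
after 16 — deliver 1→2: ·
after 17 — deliver 0→1: ·
after 18 — crash(2): n2:✗foll/b11/[-]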